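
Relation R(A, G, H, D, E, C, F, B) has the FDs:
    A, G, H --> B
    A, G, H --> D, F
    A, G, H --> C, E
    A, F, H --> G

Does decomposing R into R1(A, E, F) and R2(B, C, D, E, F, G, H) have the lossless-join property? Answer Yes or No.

Common attributes: {E, F}; their closure is {E, F}.
The closure covers neither R1 nor R2 entirely; the join is not lossless.

No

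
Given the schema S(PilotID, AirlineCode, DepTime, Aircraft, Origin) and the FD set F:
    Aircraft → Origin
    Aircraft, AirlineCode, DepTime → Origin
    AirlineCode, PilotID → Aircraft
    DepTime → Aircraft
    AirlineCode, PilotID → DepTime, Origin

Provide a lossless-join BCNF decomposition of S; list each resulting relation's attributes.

Candidate key of the original relation: {AirlineCode, PilotID}.
{Aircraft, AirlineCode, DepTime, Origin, PilotID}: {Aircraft} determines {Aircraft, Origin} here but is not a superkey — split on Aircraft → Origin, giving {Aircraft, Origin} and {Aircraft, AirlineCode, DepTime, PilotID}.
{Aircraft, Origin} has no BCNF violation.
{Aircraft, AirlineCode, DepTime, PilotID}: {DepTime} determines {Aircraft, DepTime} here but is not a superkey — split on DepTime → Aircraft, giving {Aircraft, DepTime} and {AirlineCode, DepTime, PilotID}.
{Aircraft, DepTime} has no BCNF violation.
{AirlineCode, DepTime, PilotID} has no BCNF violation.

{Aircraft, DepTime}; {Aircraft, Origin}; {AirlineCode, DepTime, PilotID}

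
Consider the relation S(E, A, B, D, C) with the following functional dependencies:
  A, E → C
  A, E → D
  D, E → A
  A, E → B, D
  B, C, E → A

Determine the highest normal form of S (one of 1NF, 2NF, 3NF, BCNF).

Candidate keys: {A, E}, {B, C, E}, {D, E}. Prime attributes: {A, B, C, D, E}.
Each dependency's left side is a superkey — BCNF holds.

BCNF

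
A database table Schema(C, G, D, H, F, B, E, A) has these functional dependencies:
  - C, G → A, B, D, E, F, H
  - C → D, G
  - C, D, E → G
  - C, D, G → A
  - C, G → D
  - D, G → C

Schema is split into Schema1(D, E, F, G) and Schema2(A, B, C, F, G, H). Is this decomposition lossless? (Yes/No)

No

The shared attributes are {F, G} and {F, G}⁺ = {F, G}.
The closure covers neither Schema1 nor Schema2 entirely; the join is not lossless.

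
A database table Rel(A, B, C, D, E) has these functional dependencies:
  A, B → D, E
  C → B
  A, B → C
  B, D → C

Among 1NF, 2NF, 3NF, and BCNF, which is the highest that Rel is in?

3NF

Candidate keys: {A, B}, {A, C}. Prime attributes: {A, B, C}.
C → B breaks BCNF: {C}⁺ = {B, C}, so {C} is not a superkey.
Since {B} ⊆ prime attributes and every other non-superkey FD also has a prime right side, the schema is in 3NF.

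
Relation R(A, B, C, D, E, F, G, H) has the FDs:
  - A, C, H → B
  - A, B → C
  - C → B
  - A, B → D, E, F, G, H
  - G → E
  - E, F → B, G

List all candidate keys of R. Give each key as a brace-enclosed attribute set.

{A, B}, {A, C}, {A, E, F}, {A, F, G}

{A} never appears on the right of any FD, so every key must include it.
{A, B} is a candidate key since {A, B}⁺ = {A, B, C, D, E, F, G, H} covers every attribute.
{A, C} is a candidate key since {A, C}⁺ = {A, B, C, D, E, F, G, H} covers every attribute.
{A, E, F} is a candidate key since {A, E, F}⁺ = {A, B, C, D, E, F, G, H} covers every attribute.
{A, F, G} is a candidate key since {A, F, G}⁺ = {A, B, C, D, E, F, G, H} covers every attribute.
These are minimal and exhaustive — every other superkey contains one of them.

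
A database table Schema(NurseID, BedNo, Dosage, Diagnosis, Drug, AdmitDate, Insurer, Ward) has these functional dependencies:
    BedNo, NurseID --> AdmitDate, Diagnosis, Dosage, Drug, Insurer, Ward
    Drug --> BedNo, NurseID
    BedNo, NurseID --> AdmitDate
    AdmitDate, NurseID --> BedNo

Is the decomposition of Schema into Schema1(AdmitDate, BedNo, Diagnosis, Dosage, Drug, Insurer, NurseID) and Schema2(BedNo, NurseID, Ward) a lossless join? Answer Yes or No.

Yes

The shared attributes are {BedNo, NurseID} and {BedNo, NurseID}⁺ = {AdmitDate, BedNo, Diagnosis, Dosage, Drug, Insurer, NurseID, Ward}.
Since Schema1 ⊆ {AdmitDate, BedNo, Diagnosis, Dosage, Drug, Insurer, NurseID, Ward}, the intersection is a superkey of Schema1; the decomposition is lossless.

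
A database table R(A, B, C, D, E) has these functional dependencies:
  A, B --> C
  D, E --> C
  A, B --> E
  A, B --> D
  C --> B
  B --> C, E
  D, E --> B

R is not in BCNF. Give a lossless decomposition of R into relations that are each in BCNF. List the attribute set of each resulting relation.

{A, D, E}; {B, C, E}; {C, D}

Candidate keys of the original relation: {A, B}, {A, C}, {A, D, E}.
Within {A, B, C, D, E}: {D, E}⁺ ∩ {A, B, C, D, E} = {B, C, D, E}, not the whole set, so D, E --> B, C violates BCNF; decompose into {B, C, D, E} and {A, D, E}.
Within {B, C, D, E}: {C}⁺ ∩ {B, C, D, E} = {B, C, E}, not the whole set, so C --> B, E violates BCNF; decompose into {B, C, E} and {C, D}.
{B, C, E}: every determinant is a superkey — BCNF.
{C, D}: every determinant is a superkey — BCNF.
{A, D, E}: every determinant is a superkey — BCNF.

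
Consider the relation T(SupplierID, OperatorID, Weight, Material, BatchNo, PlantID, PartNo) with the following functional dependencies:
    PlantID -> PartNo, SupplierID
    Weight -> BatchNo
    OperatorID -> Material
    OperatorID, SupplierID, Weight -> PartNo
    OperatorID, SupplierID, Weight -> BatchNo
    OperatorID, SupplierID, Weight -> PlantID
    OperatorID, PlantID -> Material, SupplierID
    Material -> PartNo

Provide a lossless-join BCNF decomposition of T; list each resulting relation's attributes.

Candidate keys of the original relation: {OperatorID, PlantID, Weight}, {OperatorID, SupplierID, Weight}.
{BatchNo, Material, OperatorID, PartNo, PlantID, SupplierID, Weight}: {PlantID} determines {PartNo, PlantID, SupplierID} here but is not a superkey — split on PlantID -> PartNo, SupplierID, giving {PartNo, PlantID, SupplierID} and {BatchNo, Material, OperatorID, PlantID, Weight}.
{PartNo, PlantID, SupplierID} is in BCNF.
{BatchNo, Material, OperatorID, PlantID, Weight}: {Weight} determines {BatchNo, Weight} here but is not a superkey — split on Weight -> BatchNo, giving {BatchNo, Weight} and {Material, OperatorID, PlantID, Weight}.
{BatchNo, Weight} is in BCNF.
{Material, OperatorID, PlantID, Weight}: {OperatorID} determines {Material, OperatorID} here but is not a superkey — split on OperatorID -> Material, giving {Material, OperatorID} and {OperatorID, PlantID, Weight}.
{Material, OperatorID} is in BCNF.
{OperatorID, PlantID, Weight} is in BCNF.

{BatchNo, Weight}; {Material, OperatorID}; {OperatorID, PlantID, Weight}; {PartNo, PlantID, SupplierID}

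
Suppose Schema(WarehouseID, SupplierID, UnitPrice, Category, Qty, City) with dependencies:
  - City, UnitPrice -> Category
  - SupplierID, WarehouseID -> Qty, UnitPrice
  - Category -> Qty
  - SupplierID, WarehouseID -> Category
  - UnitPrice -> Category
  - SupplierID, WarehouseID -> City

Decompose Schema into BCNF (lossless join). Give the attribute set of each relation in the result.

{Category, Qty}; {Category, UnitPrice}; {City, SupplierID, UnitPrice, WarehouseID}

Candidate key of the original relation: {SupplierID, WarehouseID}.
{Category, City, Qty, SupplierID, UnitPrice, WarehouseID}: {City, UnitPrice} determines {Category, City, Qty, UnitPrice} here but is not a superkey — split on City, UnitPrice -> Category, Qty, giving {Category, City, Qty, UnitPrice} and {City, SupplierID, UnitPrice, WarehouseID}.
{Category, City, Qty, UnitPrice}: {Category} determines {Category, Qty} here but is not a superkey — split on Category -> Qty, giving {Category, Qty} and {Category, City, UnitPrice}.
{Category, Qty}: every determinant is a superkey — BCNF.
{Category, City, UnitPrice}: {UnitPrice} determines {Category, UnitPrice} here but is not a superkey — split on UnitPrice -> Category, giving {Category, UnitPrice} and {City, UnitPrice}.
{Category, UnitPrice}: every determinant is a superkey — BCNF.
{City, UnitPrice}: every determinant is a superkey — BCNF.
{City, SupplierID, UnitPrice, WarehouseID}: every determinant is a superkey — BCNF.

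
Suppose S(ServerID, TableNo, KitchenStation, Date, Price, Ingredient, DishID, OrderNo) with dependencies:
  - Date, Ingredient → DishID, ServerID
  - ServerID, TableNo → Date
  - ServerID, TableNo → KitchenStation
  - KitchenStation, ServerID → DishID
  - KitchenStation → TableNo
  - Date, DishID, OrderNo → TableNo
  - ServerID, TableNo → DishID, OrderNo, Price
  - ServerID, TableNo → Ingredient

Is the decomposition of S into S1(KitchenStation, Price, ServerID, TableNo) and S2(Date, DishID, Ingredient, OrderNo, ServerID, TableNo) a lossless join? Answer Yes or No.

Yes

The shared attributes are {ServerID, TableNo} and {ServerID, TableNo}⁺ = {Date, DishID, Ingredient, KitchenStation, OrderNo, Price, ServerID, TableNo}.
S1 is contained in that closure, so S1 ∩ S2 → S1 holds and the join is lossless.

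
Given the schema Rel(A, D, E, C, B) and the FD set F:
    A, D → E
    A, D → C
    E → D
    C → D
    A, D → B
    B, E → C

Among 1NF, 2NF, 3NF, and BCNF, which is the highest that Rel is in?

Candidate keys: {A, C}, {A, D}, {A, E}. Prime attributes: {A, C, D, E}.
E → D: {E}⁺ = {D, E}, which is not all of the attributes, so the left side is not a superkey — BCNF is violated.
Its right-hand attributes {D} are all prime, as are those of every other non-superkey FD — the relation is in 3NF.

3NF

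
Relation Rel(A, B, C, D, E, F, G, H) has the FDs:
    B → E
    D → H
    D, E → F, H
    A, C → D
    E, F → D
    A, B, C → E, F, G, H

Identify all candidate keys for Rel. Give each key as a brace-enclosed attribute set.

No FD produces {A, B, C}, so they must be in every candidate key.
Closure of {A, B, C} is {A, B, C, D, E, F, G, H}, the whole schema; {A, B, C} is a candidate key.
No other minimal set has full closure, so this is the only candidate key.

{A, B, C}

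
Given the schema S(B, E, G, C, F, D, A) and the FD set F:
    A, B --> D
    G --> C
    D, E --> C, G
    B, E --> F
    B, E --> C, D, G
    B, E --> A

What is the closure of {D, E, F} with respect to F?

{C, D, E, F, G}

Start with {D, E, F}.
D, E --> C, G applies; add {C, G} → now {C, D, E, F, G}.
No further FD applies.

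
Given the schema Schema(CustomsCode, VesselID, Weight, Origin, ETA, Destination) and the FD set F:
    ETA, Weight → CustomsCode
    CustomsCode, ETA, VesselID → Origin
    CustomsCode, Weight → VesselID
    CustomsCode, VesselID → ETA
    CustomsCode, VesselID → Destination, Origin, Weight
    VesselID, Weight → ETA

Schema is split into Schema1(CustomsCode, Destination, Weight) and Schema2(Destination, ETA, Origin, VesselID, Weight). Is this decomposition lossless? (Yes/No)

Common attributes: {Destination, Weight}; their closure is {Destination, Weight}.
Neither Schema1 nor Schema2 is contained in that closure, so the decomposition is lossy.

No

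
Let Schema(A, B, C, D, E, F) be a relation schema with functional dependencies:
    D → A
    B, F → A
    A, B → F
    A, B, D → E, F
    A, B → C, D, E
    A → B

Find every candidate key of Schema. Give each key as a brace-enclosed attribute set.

{A}⁺ = {A, B, C, D, E, F} — all of the relation — so {A} is a candidate key.
{D}⁺ = {A, B, C, D, E, F} — all of the relation — so {D} is a candidate key.
{B, F}⁺ = {A, B, C, D, E, F} — all of the relation — so {B, F} is a candidate key.
Any other superkey properly contains one of these, so there are no further candidate keys.

{A}, {B, F}, {D}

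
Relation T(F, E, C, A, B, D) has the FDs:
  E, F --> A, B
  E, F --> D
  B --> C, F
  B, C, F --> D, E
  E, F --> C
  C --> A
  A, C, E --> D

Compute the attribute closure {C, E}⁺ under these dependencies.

{A, C, D, E}

Start with {C, E}.
C --> A applies; add {A} → now {A, C, E}.
A, C, E --> D applies; add {D} → now {A, C, D, E}.
No further FD applies.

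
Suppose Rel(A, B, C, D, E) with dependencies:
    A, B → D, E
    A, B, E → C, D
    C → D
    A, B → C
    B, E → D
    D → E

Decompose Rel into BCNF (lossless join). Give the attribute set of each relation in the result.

{A, B, C}; {C, D}; {D, E}

Candidate key of the original relation: {A, B}.
In {A, B, C, D, E}, {C} is not a superkey ({C}⁺ restricted to this set is {C, D, E}), so split on C → D, E into {C, D, E} and {A, B, C}.
In {C, D, E}, {D} is not a superkey ({D}⁺ restricted to this set is {D, E}), so split on D → E into {D, E} and {C, D}.
{D, E} has no BCNF violation.
{C, D} has no BCNF violation.
{A, B, C} has no BCNF violation.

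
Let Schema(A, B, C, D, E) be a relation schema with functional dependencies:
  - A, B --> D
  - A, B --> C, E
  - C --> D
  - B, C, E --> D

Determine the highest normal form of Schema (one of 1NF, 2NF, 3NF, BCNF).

2NF

Candidate key: {A, B}. Prime attributes: {A, B}.
C --> D: {C}⁺ = {C, D}, which is not all of the attributes, so the left side is not a superkey — BCNF is violated.
Because {D} is non-prime and the left side of C --> D is not a superkey, the relation is not in 3NF.
Checking every proper subset of each key, none determines a non-prime attribute — 2NF is satisfied.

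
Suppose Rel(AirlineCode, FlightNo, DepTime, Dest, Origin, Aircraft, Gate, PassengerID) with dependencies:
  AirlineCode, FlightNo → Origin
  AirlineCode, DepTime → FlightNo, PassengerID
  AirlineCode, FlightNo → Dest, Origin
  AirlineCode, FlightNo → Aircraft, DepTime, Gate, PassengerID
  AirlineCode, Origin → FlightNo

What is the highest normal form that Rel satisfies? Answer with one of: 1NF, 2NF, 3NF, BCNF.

Candidate keys: {AirlineCode, DepTime}, {AirlineCode, FlightNo}, {AirlineCode, Origin}. Prime attributes: {AirlineCode, DepTime, FlightNo, Origin}.
The left-hand side of every FD is a superkey, so BCNF is satisfied.

BCNF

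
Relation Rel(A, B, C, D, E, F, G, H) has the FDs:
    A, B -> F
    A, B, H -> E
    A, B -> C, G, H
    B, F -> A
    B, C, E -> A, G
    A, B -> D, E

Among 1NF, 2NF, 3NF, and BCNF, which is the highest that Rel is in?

Candidate keys: {A, B}, {B, C, E}, {B, F}. Prime attributes: {A, B, C, E, F}.
Each dependency's left side is a superkey — BCNF holds.

BCNF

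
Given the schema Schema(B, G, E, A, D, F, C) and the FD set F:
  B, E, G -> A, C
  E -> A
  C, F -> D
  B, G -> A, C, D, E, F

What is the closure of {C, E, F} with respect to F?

Start with {C, E, F}.
E -> A applies; add {A} → now {A, C, E, F}.
C, F -> D applies; add {D} → now {A, C, D, E, F}.
No further FD applies.

{A, C, D, E, F}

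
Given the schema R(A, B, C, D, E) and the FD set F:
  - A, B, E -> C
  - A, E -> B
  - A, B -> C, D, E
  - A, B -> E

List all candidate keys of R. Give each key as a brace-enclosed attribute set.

No FD produces {A}, so it must be in every candidate key.
{A, B}⁺ = {A, B, C, D, E} — all of the relation — so {A, B} is a candidate key.
{A, E}⁺ = {A, B, C, D, E} — all of the relation — so {A, E} is a candidate key.
These are minimal and exhaustive — every other superkey contains one of them.

{A, B}, {A, E}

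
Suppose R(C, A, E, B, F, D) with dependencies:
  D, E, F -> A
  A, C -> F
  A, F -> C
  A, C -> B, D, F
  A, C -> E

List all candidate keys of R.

{A, C}, {A, F}, {D, E, F}

{A, C} is a candidate key since {A, C}⁺ = {A, B, C, D, E, F} covers every attribute.
{A, F} is a candidate key since {A, F}⁺ = {A, B, C, D, E, F} covers every attribute.
{D, E, F} is a candidate key since {D, E, F}⁺ = {A, B, C, D, E, F} covers every attribute.
Any other superkey properly contains one of these, so there are no further candidate keys.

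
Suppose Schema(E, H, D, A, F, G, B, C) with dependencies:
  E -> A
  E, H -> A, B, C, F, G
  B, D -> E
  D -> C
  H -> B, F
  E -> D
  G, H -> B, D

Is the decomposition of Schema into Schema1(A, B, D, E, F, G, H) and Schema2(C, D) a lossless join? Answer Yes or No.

Yes

Schema1 ∩ Schema2 = {D}; its closure under F is {C, D}.
Since Schema2 ⊆ {C, D}, the intersection is a superkey of Schema2; the decomposition is lossless.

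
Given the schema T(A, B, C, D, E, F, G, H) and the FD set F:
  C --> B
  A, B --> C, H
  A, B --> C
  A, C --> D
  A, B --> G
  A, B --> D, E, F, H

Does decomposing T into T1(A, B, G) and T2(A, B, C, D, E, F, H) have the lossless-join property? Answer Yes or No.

Yes

T1 ∩ T2 = {A, B}; its closure under F is {A, B, C, D, E, F, G, H}.
T1 is contained in that closure, so T1 ∩ T2 --> T1 holds and the join is lossless.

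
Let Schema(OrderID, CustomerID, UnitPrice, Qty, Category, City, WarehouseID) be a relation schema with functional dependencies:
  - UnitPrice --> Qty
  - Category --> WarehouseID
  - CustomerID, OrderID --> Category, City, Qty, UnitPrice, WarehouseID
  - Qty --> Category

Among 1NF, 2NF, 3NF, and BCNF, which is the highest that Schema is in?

Candidate key: {CustomerID, OrderID}. Prime attributes: {CustomerID, OrderID}.
For UnitPrice --> Qty we have {UnitPrice}⁺ = {Category, Qty, UnitPrice, WarehouseID}; {UnitPrice} is not a superkey, so BCNF fails.
Because {Qty} is non-prime and the left side of UnitPrice --> Qty is not a superkey, the relation is not in 3NF.
No non-prime attribute depends on a proper subset of any candidate key, so 2NF holds.

2NF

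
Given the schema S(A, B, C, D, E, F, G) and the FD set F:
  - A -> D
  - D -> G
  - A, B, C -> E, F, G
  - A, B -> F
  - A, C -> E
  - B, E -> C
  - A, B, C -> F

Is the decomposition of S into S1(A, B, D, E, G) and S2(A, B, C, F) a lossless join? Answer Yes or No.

No

The shared attributes are {A, B} and {A, B}⁺ = {A, B, D, F, G}.
Neither S1 nor S2 is contained in that closure, so the decomposition is lossy.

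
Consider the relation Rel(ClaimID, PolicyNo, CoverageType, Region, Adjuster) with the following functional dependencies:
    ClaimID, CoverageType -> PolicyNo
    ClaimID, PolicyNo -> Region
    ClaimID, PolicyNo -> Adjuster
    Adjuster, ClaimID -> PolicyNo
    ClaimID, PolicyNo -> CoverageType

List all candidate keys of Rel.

{Adjuster, ClaimID}, {ClaimID, CoverageType}, {ClaimID, PolicyNo}

No FD produces {ClaimID}, so it must be in every candidate key.
{Adjuster, ClaimID}⁺ = {Adjuster, ClaimID, CoverageType, PolicyNo, Region} — all of the relation — so {Adjuster, ClaimID} is a candidate key.
{ClaimID, CoverageType}⁺ = {Adjuster, ClaimID, CoverageType, PolicyNo, Region} — all of the relation — so {ClaimID, CoverageType} is a candidate key.
{ClaimID, PolicyNo}⁺ = {Adjuster, ClaimID, CoverageType, PolicyNo, Region} — all of the relation — so {ClaimID, PolicyNo} is a candidate key.
These are minimal and exhaustive — every other superkey contains one of them.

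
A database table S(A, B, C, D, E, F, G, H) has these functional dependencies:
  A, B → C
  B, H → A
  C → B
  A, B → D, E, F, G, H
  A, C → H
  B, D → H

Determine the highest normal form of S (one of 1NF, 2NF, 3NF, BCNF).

3NF

Candidate keys: {A, B}, {A, C}, {B, D}, {B, H}, {C, D}, {C, H}. Prime attributes: {A, B, C, D, H}.
For C → B we have {C}⁺ = {B, C}; {C} is not a superkey, so BCNF fails.
Its right-hand attributes {B} are all prime, as are those of every other non-superkey FD — the relation is in 3NF.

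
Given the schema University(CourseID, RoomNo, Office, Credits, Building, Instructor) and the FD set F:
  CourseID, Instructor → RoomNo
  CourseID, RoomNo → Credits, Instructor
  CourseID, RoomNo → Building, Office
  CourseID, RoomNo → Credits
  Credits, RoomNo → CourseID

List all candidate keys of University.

{CourseID, Instructor}, {CourseID, RoomNo}, {Credits, RoomNo}

{CourseID, Instructor}⁺ = {Building, CourseID, Credits, Instructor, Office, RoomNo} — all of the relation — so {CourseID, Instructor} is a candidate key.
{CourseID, RoomNo}⁺ = {Building, CourseID, Credits, Instructor, Office, RoomNo} — all of the relation — so {CourseID, RoomNo} is a candidate key.
{Credits, RoomNo}⁺ = {Building, CourseID, Credits, Instructor, Office, RoomNo} — all of the relation — so {Credits, RoomNo} is a candidate key.
These are minimal and exhaustive — every other superkey contains one of them.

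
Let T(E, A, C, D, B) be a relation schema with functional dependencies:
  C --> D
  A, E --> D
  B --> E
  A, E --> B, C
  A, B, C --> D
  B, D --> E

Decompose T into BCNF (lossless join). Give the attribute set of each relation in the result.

Candidate keys of the original relation: {A, B}, {A, E}.
In {A, B, C, D, E}, {C} is not a superkey ({C}⁺ restricted to this set is {C, D}), so split on C --> D into {C, D} and {A, B, C, E}.
{C, D} is in BCNF.
In {A, B, C, E}, {B} is not a superkey ({B}⁺ restricted to this set is {B, E}), so split on B --> E into {B, E} and {A, B, C}.
{B, E} is in BCNF.
{A, B, C} is in BCNF.

{A, B, C}; {B, E}; {C, D}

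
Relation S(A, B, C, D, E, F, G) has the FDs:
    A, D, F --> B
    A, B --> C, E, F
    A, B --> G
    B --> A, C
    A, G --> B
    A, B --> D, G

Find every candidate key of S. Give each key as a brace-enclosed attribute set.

{B} is a candidate key since {B}⁺ = {A, B, C, D, E, F, G} covers every attribute.
{A, G} is a candidate key since {A, G}⁺ = {A, B, C, D, E, F, G} covers every attribute.
{A, D, F} is a candidate key since {A, D, F}⁺ = {A, B, C, D, E, F, G} covers every attribute.
No proper subset of any of these is a key, and no other minimal superkey exists.

{A, D, F}, {A, G}, {B}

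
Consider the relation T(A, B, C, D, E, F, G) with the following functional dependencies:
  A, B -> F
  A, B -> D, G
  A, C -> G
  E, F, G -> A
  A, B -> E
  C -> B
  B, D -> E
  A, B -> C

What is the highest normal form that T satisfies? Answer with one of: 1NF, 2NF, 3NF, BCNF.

3NF

Candidate keys: {A, B}, {A, C}, {B, D, F, G}, {B, E, F, G}, {C, D, F, G}, {C, E, F, G}. Prime attributes: {A, B, C, D, E, F, G}.
For E, F, G -> A we have {E, F, G}⁺ = {A, E, F, G}; {E, F, G} is not a superkey, so BCNF fails.
But every attribute on its right side ({A}) is prime, and the same holds for every other non-superkey FD, so 3NF still holds.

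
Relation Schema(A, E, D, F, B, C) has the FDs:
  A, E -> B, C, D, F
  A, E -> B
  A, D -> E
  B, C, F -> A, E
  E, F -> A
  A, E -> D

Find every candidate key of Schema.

{A, D}, {A, E}, {B, C, F}, {E, F}

Closure of {A, D} is {A, B, C, D, E, F}, the whole schema; {A, D} is a candidate key.
Closure of {A, E} is {A, B, C, D, E, F}, the whole schema; {A, E} is a candidate key.
Closure of {E, F} is {A, B, C, D, E, F}, the whole schema; {E, F} is a candidate key.
Closure of {B, C, F} is {A, B, C, D, E, F}, the whole schema; {B, C, F} is a candidate key.
These are minimal and exhaustive — every other superkey contains one of them.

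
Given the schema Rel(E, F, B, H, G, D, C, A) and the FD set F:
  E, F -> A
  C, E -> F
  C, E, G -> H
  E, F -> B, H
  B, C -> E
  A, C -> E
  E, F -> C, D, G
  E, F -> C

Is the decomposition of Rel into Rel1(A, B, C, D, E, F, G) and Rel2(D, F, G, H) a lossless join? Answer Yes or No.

No

The shared attributes are {D, F, G} and {D, F, G}⁺ = {D, F, G}.
Rel1 ⊄ {D, F, G} and Rel2 ⊄ {D, F, G}, so the split is lossy.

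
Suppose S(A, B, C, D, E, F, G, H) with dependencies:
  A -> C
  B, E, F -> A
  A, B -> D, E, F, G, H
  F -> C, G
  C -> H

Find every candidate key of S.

{A, B}, {B, E, F}

{B} never appears on the right of any FD, so every key must include it.
{A, B}⁺ = {A, B, C, D, E, F, G, H}, which is every attribute, so {A, B} is a candidate key.
{B, E, F}⁺ = {A, B, C, D, E, F, G, H}, which is every attribute, so {B, E, F} is a candidate key.
These are minimal and exhaustive — every other superkey contains one of them.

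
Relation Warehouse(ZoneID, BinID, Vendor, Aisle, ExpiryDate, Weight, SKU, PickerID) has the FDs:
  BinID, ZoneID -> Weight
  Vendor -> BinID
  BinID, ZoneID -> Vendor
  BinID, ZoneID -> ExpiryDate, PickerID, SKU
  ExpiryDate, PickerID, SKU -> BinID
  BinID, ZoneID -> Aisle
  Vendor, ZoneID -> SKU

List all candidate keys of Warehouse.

{ZoneID} never appears on the right of any FD, so every key must include it.
Closure of {BinID, ZoneID} is {Aisle, BinID, ExpiryDate, PickerID, SKU, Vendor, Weight, ZoneID}, the whole schema; {BinID, ZoneID} is a candidate key.
Closure of {Vendor, ZoneID} is {Aisle, BinID, ExpiryDate, PickerID, SKU, Vendor, Weight, ZoneID}, the whole schema; {Vendor, ZoneID} is a candidate key.
Closure of {ExpiryDate, PickerID, SKU, ZoneID} is {Aisle, BinID, ExpiryDate, PickerID, SKU, Vendor, Weight, ZoneID}, the whole schema; {ExpiryDate, PickerID, SKU, ZoneID} is a candidate key.
No proper subset of any of these is a key, and no other minimal superkey exists.

{BinID, ZoneID}, {ExpiryDate, PickerID, SKU, ZoneID}, {Vendor, ZoneID}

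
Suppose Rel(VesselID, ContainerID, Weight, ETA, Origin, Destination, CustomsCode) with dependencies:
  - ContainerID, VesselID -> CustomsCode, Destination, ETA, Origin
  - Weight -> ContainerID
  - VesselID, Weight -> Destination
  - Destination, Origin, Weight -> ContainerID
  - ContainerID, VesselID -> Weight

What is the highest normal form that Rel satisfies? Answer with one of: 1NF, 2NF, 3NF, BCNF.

Candidate keys: {ContainerID, VesselID}, {VesselID, Weight}. Prime attributes: {ContainerID, VesselID, Weight}.
Weight -> ContainerID breaks BCNF: {Weight}⁺ = {ContainerID, Weight}, so {Weight} is not a superkey.
Its right-hand attributes {ContainerID} are all prime, as are those of every other non-superkey FD — the relation is in 3NF.

3NF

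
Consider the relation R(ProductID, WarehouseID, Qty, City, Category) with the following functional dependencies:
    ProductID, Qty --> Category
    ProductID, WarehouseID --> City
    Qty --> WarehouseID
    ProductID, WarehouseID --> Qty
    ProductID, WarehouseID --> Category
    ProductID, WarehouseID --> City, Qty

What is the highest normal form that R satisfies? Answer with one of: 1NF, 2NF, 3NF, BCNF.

Candidate keys: {ProductID, Qty}, {ProductID, WarehouseID}. Prime attributes: {ProductID, Qty, WarehouseID}.
Qty --> WarehouseID: {Qty}⁺ = {Qty, WarehouseID}, which is not all of the attributes, so the left side is not a superkey — BCNF is violated.
Its right-hand attributes {WarehouseID} are all prime, as are those of every other non-superkey FD — the relation is in 3NF.

3NF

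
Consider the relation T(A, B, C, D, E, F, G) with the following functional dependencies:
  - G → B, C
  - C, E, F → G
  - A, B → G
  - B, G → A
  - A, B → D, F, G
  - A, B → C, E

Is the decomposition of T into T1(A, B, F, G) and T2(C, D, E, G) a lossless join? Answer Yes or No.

Yes

The shared attributes are {G} and {G}⁺ = {A, B, C, D, E, F, G}.
This includes all of T1, so the common attributes are a superkey of T1 — the join is lossless.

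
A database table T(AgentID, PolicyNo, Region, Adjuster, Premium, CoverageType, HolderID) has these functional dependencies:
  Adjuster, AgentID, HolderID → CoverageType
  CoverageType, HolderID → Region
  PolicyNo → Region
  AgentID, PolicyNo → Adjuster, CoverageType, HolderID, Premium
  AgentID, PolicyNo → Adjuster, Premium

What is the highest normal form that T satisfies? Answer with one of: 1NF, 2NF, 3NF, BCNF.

Candidate key: {AgentID, PolicyNo}. Prime attributes: {AgentID, PolicyNo}.
For Adjuster, AgentID, HolderID → CoverageType we have {Adjuster, AgentID, HolderID}⁺ = {Adjuster, AgentID, CoverageType, HolderID, Region}; {Adjuster, AgentID, HolderID} is not a superkey, so BCNF fails.
Adjuster, AgentID, HolderID → CoverageType has non-prime {CoverageType} on the right and a non-superkey on the left, so 3NF fails.
The proper key subset {PolicyNo} of {AgentID, PolicyNo} determines non-prime {Region}, so the relation is not even in 2NF.

1NF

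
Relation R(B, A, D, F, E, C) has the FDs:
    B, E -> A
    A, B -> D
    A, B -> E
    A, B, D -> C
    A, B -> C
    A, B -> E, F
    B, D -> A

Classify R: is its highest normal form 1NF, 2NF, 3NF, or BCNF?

Candidate keys: {A, B}, {B, D}, {B, E}. Prime attributes: {A, B, D, E}.
Every FD has a superkey on the left, so the relation is in BCNF.

BCNF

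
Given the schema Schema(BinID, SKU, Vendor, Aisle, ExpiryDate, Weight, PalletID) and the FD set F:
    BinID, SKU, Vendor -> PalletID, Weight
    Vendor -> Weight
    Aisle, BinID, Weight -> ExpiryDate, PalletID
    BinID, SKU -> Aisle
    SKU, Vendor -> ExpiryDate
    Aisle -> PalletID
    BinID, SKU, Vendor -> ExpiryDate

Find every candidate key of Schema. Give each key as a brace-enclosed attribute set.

No FD produces {BinID, SKU, Vendor}, so they must be in every candidate key.
{BinID, SKU, Vendor} is a candidate key since {BinID, SKU, Vendor}⁺ = {Aisle, BinID, ExpiryDate, PalletID, SKU, Vendor, Weight} covers every attribute.
Every other attribute set either contains this one or has a smaller closure.

{BinID, SKU, Vendor}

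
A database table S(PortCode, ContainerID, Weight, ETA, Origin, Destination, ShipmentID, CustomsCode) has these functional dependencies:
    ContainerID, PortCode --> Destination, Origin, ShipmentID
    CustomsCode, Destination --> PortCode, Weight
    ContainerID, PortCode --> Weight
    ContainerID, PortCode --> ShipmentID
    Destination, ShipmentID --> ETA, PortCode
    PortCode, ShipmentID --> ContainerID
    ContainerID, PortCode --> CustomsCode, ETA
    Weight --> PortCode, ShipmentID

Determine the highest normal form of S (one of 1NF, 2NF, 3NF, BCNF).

BCNF

Candidate keys: {ContainerID, PortCode}, {CustomsCode, Destination}, {Destination, ShipmentID}, {PortCode, ShipmentID}, {Weight}. Prime attributes: {ContainerID, CustomsCode, Destination, PortCode, ShipmentID, Weight}.
The left-hand side of every FD is a superkey, so BCNF is satisfied.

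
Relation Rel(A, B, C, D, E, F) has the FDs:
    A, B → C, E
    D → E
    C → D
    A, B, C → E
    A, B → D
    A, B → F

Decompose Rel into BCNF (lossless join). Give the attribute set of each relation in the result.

Candidate key of the original relation: {A, B}.
{A, B, C, D, E, F}: {D} determines {D, E} here but is not a superkey — split on D → E, giving {D, E} and {A, B, C, D, F}.
{D, E} is in BCNF.
{A, B, C, D, F}: {C} determines {C, D} here but is not a superkey — split on C → D, giving {C, D} and {A, B, C, F}.
{C, D} is in BCNF.
{A, B, C, F} is in BCNF.

{A, B, C, F}; {C, D}; {D, E}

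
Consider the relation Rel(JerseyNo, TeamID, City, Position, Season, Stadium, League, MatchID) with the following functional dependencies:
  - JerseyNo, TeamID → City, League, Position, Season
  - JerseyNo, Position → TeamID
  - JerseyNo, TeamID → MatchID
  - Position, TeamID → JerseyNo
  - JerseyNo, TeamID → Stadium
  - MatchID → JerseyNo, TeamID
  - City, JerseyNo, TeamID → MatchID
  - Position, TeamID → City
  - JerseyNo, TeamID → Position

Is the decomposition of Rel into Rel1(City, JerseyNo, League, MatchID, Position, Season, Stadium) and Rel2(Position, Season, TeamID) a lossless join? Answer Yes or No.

No

The shared attributes are {Position, Season} and {Position, Season}⁺ = {Position, Season}.
Neither Rel1 nor Rel2 is contained in that closure, so the decomposition is lossy.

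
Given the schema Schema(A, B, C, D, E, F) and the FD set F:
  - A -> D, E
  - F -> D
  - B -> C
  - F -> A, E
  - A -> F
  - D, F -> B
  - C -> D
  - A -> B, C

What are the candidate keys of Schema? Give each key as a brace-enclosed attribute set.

{A} is a candidate key since {A}⁺ = {A, B, C, D, E, F} covers every attribute.
{F} is a candidate key since {F}⁺ = {A, B, C, D, E, F} covers every attribute.
These are minimal and exhaustive — every other superkey contains one of them.

{A}, {F}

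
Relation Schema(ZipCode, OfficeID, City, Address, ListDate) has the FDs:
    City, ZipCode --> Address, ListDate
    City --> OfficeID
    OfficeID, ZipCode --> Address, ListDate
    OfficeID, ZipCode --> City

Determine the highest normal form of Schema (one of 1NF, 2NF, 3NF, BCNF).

Candidate keys: {City, ZipCode}, {OfficeID, ZipCode}. Prime attributes: {City, OfficeID, ZipCode}.
City --> OfficeID: {City}⁺ = {City, OfficeID}, which is not all of the attributes, so the left side is not a superkey — BCNF is violated.
But every attribute on its right side ({OfficeID}) is prime, and the same holds for every other non-superkey FD, so 3NF still holds.

3NF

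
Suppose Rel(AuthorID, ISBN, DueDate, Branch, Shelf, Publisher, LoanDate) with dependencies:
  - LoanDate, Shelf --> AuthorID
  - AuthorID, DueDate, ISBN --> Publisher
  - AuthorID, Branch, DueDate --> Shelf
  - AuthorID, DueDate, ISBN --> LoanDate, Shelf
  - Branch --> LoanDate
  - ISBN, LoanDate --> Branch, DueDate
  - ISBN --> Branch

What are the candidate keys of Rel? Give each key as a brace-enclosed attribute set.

No FD produces {ISBN}, so it must be in every candidate key.
{AuthorID, ISBN}⁺ = {AuthorID, Branch, DueDate, ISBN, LoanDate, Publisher, Shelf} — all of the relation — so {AuthorID, ISBN} is a candidate key.
{ISBN, Shelf}⁺ = {AuthorID, Branch, DueDate, ISBN, LoanDate, Publisher, Shelf} — all of the relation — so {ISBN, Shelf} is a candidate key.
No proper subset of any of these is a key, and no other minimal superkey exists.

{AuthorID, ISBN}, {ISBN, Shelf}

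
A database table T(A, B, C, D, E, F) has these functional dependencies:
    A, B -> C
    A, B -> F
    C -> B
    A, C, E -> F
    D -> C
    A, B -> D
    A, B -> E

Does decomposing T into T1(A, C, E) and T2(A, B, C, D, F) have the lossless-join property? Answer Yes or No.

Yes

The shared attributes are {A, C} and {A, C}⁺ = {A, B, C, D, E, F}.
T1 is contained in that closure, so T1 ∩ T2 -> T1 holds and the join is lossless.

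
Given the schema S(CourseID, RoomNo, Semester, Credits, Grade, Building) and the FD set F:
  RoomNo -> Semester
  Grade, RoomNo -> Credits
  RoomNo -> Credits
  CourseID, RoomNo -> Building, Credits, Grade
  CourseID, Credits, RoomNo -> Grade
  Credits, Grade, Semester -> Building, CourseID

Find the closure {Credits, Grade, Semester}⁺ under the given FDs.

Start with {Credits, Grade, Semester}.
Credits, Grade, Semester -> Building, CourseID applies; add {Building, CourseID} → now {Building, CourseID, Credits, Grade, Semester}.
No further FD applies.

{Building, CourseID, Credits, Grade, Semester}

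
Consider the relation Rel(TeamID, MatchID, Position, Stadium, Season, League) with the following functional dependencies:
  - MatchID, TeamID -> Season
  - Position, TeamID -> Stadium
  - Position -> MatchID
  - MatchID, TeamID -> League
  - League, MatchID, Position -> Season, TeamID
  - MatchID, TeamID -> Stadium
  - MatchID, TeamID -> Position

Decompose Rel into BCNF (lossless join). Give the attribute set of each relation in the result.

Candidate keys of the original relation: {League, Position}, {MatchID, TeamID}, {Position, TeamID}.
{League, MatchID, Position, Season, Stadium, TeamID}: {Position} determines {MatchID, Position} here but is not a superkey — split on Position -> MatchID, giving {MatchID, Position} and {League, Position, Season, Stadium, TeamID}.
{MatchID, Position} is in BCNF.
{League, Position, Season, Stadium, TeamID} is in BCNF.

{League, Position, Season, Stadium, TeamID}; {MatchID, Position}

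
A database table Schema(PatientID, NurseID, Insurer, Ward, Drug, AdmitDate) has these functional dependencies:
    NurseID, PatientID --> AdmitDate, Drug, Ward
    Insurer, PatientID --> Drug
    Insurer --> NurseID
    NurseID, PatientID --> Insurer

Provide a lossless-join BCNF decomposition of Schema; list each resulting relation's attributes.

{AdmitDate, Drug, Insurer, PatientID, Ward}; {Insurer, NurseID}

Candidate keys of the original relation: {Insurer, PatientID}, {NurseID, PatientID}.
Within {AdmitDate, Drug, Insurer, NurseID, PatientID, Ward}: {Insurer}⁺ ∩ {AdmitDate, Drug, Insurer, NurseID, PatientID, Ward} = {Insurer, NurseID}, not the whole set, so Insurer --> NurseID violates BCNF; decompose into {Insurer, NurseID} and {AdmitDate, Drug, Insurer, PatientID, Ward}.
{Insurer, NurseID} is in BCNF.
{AdmitDate, Drug, Insurer, PatientID, Ward} is in BCNF.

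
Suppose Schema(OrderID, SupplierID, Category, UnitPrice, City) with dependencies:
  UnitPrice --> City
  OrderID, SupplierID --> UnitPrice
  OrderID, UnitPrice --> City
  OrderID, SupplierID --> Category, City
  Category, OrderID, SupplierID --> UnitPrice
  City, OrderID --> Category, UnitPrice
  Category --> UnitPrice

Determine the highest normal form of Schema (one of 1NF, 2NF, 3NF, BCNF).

2NF

Candidate key: {OrderID, SupplierID}. Prime attributes: {OrderID, SupplierID}.
UnitPrice --> City breaks BCNF: {UnitPrice}⁺ = {City, UnitPrice}, so {UnitPrice} is not a superkey.
UnitPrice --> City has non-prime {City} on the right and a non-superkey on the left, so 3NF fails.
Checking every proper subset of each key, none determines a non-prime attribute — 2NF is satisfied.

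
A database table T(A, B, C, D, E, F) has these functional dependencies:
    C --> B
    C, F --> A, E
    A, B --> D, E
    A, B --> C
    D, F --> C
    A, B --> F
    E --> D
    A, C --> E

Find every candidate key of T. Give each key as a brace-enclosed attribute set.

{A, B}, {A, C}, {C, F}, {D, F}, {E, F}

{A, B}⁺ = {A, B, C, D, E, F}, which is every attribute, so {A, B} is a candidate key.
{A, C}⁺ = {A, B, C, D, E, F}, which is every attribute, so {A, C} is a candidate key.
{C, F}⁺ = {A, B, C, D, E, F}, which is every attribute, so {C, F} is a candidate key.
{D, F}⁺ = {A, B, C, D, E, F}, which is every attribute, so {D, F} is a candidate key.
{E, F}⁺ = {A, B, C, D, E, F}, which is every attribute, so {E, F} is a candidate key.
No proper subset of any of these is a key, and no other minimal superkey exists.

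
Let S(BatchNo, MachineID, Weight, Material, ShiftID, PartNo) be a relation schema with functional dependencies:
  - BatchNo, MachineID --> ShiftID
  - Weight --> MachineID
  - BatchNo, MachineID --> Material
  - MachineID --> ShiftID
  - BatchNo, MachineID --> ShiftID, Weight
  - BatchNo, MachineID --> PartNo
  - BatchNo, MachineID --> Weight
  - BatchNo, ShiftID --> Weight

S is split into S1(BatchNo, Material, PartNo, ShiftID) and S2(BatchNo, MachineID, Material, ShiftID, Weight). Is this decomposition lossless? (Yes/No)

Yes

S1 ∩ S2 = {BatchNo, Material, ShiftID}; its closure under F is {BatchNo, MachineID, Material, PartNo, ShiftID, Weight}.
Since S1 ⊆ {BatchNo, MachineID, Material, PartNo, ShiftID, Weight}, the intersection is a superkey of S1; the decomposition is lossless.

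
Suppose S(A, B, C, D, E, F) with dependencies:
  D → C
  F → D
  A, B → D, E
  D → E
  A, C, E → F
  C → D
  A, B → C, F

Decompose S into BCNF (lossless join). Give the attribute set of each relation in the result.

{A, B, F}; {C, D, E}; {D, F}

Candidate key of the original relation: {A, B}.
{A, B, C, D, E, F}: {D} determines {C, D, E} here but is not a superkey — split on D → C, E, giving {C, D, E} and {A, B, D, F}.
{C, D, E}: every determinant is a superkey — BCNF.
{A, B, D, F}: {F} determines {D, F} here but is not a superkey — split on F → D, giving {D, F} and {A, B, F}.
{D, F}: every determinant is a superkey — BCNF.
{A, B, F}: every determinant is a superkey — BCNF.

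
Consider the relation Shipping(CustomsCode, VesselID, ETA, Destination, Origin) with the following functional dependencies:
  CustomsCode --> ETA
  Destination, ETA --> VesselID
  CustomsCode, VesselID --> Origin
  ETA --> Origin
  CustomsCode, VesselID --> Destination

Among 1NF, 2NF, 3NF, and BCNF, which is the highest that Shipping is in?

Candidate keys: {CustomsCode, Destination}, {CustomsCode, VesselID}. Prime attributes: {CustomsCode, Destination, VesselID}.
CustomsCode --> ETA: {CustomsCode}⁺ = {CustomsCode, ETA, Origin}, which is not all of the attributes, so the left side is not a superkey — BCNF is violated.
CustomsCode --> ETA determines the non-prime attribute {ETA} from a non-superkey — 3NF is violated.
The proper key subset {CustomsCode} of {CustomsCode, Destination} determines non-prime {ETA, Origin}, so the relation is not even in 2NF.

1NF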